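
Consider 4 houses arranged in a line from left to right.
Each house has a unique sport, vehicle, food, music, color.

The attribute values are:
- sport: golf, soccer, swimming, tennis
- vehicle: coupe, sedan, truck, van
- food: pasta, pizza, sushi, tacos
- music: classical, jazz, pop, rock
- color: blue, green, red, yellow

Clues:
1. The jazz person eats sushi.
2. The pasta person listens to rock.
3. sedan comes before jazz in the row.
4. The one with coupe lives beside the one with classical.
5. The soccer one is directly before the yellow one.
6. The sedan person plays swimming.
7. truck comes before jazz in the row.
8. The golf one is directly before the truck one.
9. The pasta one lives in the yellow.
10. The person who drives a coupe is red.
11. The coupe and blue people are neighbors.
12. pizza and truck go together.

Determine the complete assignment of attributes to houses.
Solution:

House | Sport | Vehicle | Food | Music | Color
----------------------------------------------
  1   | golf | coupe | tacos | pop | red
  2   | soccer | truck | pizza | classical | blue
  3   | swimming | sedan | pasta | rock | yellow
  4   | tennis | van | sushi | jazz | green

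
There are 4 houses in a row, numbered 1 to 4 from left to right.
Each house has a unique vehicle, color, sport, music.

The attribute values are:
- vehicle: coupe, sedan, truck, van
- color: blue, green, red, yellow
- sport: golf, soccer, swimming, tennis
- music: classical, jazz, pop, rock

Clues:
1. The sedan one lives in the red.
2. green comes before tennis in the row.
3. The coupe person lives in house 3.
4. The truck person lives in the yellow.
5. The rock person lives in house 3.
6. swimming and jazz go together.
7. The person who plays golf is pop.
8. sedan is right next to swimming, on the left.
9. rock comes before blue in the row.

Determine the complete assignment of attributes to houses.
Solution:

House | Vehicle | Color | Sport | Music
---------------------------------------
  1   | sedan | red | golf | pop
  2   | truck | yellow | swimming | jazz
  3   | coupe | green | soccer | rock
  4   | van | blue | tennis | classical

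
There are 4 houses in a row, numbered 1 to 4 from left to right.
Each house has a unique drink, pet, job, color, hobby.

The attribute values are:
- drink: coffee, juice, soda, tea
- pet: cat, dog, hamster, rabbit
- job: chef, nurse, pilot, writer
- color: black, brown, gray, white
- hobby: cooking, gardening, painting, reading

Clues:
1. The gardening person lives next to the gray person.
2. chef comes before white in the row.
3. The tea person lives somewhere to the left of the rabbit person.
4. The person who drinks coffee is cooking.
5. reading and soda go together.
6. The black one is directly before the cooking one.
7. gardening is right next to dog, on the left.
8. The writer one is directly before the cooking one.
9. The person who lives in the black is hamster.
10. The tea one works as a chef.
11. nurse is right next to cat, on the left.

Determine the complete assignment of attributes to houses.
Solution:

House | Drink | Pet | Job | Color | Hobby
-----------------------------------------
  1   | juice | hamster | writer | black | gardening
  2   | coffee | dog | nurse | gray | cooking
  3   | tea | cat | chef | brown | painting
  4   | soda | rabbit | pilot | white | reading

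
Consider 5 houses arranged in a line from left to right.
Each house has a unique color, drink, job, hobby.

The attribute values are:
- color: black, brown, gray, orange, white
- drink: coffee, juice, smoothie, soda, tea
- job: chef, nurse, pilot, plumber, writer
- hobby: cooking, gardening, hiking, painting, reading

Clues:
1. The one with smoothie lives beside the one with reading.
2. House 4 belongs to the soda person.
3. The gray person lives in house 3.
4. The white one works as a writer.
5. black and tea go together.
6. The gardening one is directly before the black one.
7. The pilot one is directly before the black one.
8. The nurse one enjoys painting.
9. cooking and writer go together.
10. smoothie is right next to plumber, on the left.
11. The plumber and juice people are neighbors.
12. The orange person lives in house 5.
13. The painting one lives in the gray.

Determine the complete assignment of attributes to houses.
Solution:

House | Color | Drink | Job | Hobby
-----------------------------------
  1   | brown | smoothie | pilot | gardening
  2   | black | tea | plumber | reading
  3   | gray | juice | nurse | painting
  4   | white | soda | writer | cooking
  5   | orange | coffee | chef | hiking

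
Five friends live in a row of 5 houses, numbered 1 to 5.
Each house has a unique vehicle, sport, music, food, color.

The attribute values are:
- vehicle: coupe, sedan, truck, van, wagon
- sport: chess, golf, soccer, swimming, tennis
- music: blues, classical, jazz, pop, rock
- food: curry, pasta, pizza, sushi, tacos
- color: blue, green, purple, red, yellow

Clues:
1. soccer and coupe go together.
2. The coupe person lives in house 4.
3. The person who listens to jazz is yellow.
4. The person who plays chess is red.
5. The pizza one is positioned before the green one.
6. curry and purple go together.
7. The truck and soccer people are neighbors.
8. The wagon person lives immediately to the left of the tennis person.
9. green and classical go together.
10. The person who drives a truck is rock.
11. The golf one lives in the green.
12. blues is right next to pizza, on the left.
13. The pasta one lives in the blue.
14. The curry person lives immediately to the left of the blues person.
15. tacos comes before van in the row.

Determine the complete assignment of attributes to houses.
Solution:

House | Vehicle | Sport | Music | Food | Color
----------------------------------------------
  1   | wagon | swimming | pop | curry | purple
  2   | sedan | tennis | blues | pasta | blue
  3   | truck | chess | rock | pizza | red
  4   | coupe | soccer | jazz | tacos | yellow
  5   | van | golf | classical | sushi | green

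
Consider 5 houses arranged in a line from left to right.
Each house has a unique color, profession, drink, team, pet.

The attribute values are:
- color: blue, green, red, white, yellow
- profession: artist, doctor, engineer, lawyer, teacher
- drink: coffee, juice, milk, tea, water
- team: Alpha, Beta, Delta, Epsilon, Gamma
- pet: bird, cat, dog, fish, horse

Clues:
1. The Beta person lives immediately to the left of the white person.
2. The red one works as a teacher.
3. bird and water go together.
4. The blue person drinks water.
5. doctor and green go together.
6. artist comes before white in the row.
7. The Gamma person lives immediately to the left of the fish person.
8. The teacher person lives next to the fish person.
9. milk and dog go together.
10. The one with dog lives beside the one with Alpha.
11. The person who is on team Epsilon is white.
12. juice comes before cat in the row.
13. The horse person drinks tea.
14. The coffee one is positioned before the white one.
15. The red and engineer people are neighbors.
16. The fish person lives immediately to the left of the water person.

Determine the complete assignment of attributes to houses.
Solution:

House | Color | Profession | Drink | Team | Pet
-----------------------------------------------
  1   | red | teacher | milk | Gamma | dog
  2   | yellow | engineer | juice | Alpha | fish
  3   | blue | artist | water | Delta | bird
  4   | green | doctor | coffee | Beta | cat
  5   | white | lawyer | tea | Epsilon | horse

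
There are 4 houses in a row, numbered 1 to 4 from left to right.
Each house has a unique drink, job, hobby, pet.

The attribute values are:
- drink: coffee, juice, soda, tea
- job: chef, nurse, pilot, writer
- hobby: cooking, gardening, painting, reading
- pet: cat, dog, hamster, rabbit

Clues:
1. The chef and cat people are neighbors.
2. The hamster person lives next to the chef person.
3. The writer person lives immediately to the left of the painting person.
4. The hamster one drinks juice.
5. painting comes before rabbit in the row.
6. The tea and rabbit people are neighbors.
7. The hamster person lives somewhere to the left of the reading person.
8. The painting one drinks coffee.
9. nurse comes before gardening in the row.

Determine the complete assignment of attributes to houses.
Solution:

House | Drink | Job | Hobby | Pet
---------------------------------
  1   | juice | writer | cooking | hamster
  2   | coffee | chef | painting | dog
  3   | tea | nurse | reading | cat
  4   | soda | pilot | gardening | rabbit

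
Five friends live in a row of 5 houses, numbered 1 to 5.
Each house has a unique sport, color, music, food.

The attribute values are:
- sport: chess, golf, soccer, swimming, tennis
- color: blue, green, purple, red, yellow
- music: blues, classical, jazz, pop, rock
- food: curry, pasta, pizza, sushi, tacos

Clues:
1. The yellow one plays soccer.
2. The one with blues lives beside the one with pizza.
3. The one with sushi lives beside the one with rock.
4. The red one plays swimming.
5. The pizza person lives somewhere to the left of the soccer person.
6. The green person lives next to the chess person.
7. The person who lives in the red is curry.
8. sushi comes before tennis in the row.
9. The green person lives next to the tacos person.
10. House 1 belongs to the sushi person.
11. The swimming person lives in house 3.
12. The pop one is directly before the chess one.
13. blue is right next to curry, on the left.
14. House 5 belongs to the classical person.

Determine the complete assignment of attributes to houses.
Solution:

House | Sport | Color | Music | Food
------------------------------------
  1   | golf | green | pop | sushi
  2   | chess | blue | rock | tacos
  3   | swimming | red | blues | curry
  4   | tennis | purple | jazz | pizza
  5   | soccer | yellow | classical | pasta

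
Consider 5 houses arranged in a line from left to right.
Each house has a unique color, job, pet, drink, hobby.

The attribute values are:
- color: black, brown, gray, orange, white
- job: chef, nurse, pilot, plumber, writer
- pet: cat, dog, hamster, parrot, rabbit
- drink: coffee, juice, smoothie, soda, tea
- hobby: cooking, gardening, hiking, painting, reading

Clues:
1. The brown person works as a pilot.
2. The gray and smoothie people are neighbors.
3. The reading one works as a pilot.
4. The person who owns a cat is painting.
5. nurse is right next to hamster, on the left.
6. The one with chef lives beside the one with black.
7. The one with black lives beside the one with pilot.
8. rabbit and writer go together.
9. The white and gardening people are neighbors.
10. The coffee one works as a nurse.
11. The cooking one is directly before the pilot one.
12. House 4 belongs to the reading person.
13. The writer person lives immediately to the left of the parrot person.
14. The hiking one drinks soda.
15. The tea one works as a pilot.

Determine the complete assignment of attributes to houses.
Solution:

House | Color | Job | Pet | Drink | Hobby
-----------------------------------------
  1   | white | nurse | cat | coffee | painting
  2   | gray | chef | hamster | juice | gardening
  3   | black | writer | rabbit | smoothie | cooking
  4   | brown | pilot | parrot | tea | reading
  5   | orange | plumber | dog | soda | hiking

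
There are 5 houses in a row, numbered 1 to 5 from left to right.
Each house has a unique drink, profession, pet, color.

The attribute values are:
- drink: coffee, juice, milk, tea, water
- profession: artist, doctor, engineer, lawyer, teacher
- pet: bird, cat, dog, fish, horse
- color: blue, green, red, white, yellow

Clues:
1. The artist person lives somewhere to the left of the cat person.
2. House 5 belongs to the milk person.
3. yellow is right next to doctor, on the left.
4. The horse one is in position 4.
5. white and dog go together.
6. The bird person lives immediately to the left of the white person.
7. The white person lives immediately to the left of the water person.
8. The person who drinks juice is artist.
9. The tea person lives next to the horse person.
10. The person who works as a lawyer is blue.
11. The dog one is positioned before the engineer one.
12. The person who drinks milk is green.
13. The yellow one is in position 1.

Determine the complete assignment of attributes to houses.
Solution:

House | Drink | Profession | Pet | Color
----------------------------------------
  1   | juice | artist | fish | yellow
  2   | coffee | doctor | bird | red
  3   | tea | teacher | dog | white
  4   | water | lawyer | horse | blue
  5   | milk | engineer | cat | green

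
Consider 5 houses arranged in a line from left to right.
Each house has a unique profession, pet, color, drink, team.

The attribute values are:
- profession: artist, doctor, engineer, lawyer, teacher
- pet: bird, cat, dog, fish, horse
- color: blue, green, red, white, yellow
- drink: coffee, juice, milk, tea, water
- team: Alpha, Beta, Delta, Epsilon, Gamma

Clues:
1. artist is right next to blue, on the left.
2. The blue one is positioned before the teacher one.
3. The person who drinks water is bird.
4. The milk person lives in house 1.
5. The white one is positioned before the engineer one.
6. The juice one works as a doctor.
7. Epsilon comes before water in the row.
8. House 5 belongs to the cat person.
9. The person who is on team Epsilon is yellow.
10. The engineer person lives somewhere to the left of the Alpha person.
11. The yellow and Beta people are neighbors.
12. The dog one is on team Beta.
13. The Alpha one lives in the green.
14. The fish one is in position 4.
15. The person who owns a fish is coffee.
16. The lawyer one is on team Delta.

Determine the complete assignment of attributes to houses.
Solution:

House | Profession | Pet | Color | Drink | Team
-----------------------------------------------
  1   | artist | horse | yellow | milk | Epsilon
  2   | doctor | dog | blue | juice | Beta
  3   | lawyer | bird | white | water | Delta
  4   | engineer | fish | red | coffee | Gamma
  5   | teacher | cat | green | tea | Alpha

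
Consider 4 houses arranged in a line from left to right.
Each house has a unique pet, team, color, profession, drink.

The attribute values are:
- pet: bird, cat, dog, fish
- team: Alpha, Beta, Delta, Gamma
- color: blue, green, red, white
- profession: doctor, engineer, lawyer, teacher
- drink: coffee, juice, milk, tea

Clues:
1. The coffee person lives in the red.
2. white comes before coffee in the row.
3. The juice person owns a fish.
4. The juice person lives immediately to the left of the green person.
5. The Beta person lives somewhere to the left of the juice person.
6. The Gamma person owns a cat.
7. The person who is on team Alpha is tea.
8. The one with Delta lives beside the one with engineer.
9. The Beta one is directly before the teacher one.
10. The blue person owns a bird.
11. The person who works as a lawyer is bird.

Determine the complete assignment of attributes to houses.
Solution:

House | Pet | Team | Color | Profession | Drink
-----------------------------------------------
  1   | bird | Beta | blue | lawyer | milk
  2   | fish | Delta | white | teacher | juice
  3   | dog | Alpha | green | engineer | tea
  4   | cat | Gamma | red | doctor | coffee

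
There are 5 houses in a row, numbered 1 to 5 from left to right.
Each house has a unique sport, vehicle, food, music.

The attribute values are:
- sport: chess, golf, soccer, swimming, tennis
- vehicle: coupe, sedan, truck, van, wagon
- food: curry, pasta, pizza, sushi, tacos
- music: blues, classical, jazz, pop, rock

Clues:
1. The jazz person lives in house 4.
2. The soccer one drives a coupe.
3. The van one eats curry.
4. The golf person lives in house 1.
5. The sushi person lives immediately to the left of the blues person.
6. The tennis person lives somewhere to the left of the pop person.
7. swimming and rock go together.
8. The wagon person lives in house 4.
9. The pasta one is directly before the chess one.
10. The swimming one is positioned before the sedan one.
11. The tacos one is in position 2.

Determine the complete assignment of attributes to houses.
Solution:

House | Sport | Vehicle | Food | Music
--------------------------------------
  1   | golf | truck | sushi | classical
  2   | soccer | coupe | tacos | blues
  3   | swimming | van | curry | rock
  4   | tennis | wagon | pasta | jazz
  5   | chess | sedan | pizza | pop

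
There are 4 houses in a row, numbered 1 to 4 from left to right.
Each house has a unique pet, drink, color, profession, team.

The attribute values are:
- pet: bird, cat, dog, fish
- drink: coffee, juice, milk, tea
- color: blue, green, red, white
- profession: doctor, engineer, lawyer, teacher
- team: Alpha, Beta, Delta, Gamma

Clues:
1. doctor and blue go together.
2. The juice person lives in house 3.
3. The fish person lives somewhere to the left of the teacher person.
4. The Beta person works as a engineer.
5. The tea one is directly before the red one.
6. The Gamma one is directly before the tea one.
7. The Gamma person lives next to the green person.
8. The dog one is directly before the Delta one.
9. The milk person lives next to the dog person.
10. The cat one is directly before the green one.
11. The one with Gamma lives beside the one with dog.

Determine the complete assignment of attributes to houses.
Solution:

House | Pet | Drink | Color | Profession | Team
-----------------------------------------------
  1   | cat | milk | blue | doctor | Gamma
  2   | dog | tea | green | engineer | Beta
  3   | fish | juice | red | lawyer | Delta
  4   | bird | coffee | white | teacher | Alpha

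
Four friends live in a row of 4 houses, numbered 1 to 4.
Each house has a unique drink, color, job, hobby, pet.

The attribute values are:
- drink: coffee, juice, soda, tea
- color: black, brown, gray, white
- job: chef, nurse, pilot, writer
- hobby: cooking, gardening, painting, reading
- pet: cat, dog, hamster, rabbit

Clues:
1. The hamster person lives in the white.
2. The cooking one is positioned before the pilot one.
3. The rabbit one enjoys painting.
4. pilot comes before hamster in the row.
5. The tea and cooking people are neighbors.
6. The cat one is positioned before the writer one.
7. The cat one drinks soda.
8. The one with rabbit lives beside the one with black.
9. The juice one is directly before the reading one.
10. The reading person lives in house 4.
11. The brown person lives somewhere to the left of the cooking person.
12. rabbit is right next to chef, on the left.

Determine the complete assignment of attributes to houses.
Solution:

House | Drink | Color | Job | Hobby | Pet
-----------------------------------------
  1   | tea | brown | nurse | painting | rabbit
  2   | soda | black | chef | cooking | cat
  3   | juice | gray | pilot | gardening | dog
  4   | coffee | white | writer | reading | hamster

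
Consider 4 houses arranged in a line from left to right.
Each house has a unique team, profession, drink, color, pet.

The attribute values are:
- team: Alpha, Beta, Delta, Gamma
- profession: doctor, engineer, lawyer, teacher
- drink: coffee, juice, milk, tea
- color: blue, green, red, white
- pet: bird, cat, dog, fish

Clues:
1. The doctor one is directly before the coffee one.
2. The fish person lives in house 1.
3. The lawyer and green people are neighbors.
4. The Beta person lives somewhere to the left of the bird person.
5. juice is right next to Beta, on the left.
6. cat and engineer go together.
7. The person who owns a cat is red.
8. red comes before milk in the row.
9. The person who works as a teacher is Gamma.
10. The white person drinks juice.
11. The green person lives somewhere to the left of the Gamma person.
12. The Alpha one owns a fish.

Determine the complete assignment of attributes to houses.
Solution:

House | Team | Profession | Drink | Color | Pet
-----------------------------------------------
  1   | Alpha | lawyer | juice | white | fish
  2   | Beta | doctor | tea | green | dog
  3   | Delta | engineer | coffee | red | cat
  4   | Gamma | teacher | milk | blue | bird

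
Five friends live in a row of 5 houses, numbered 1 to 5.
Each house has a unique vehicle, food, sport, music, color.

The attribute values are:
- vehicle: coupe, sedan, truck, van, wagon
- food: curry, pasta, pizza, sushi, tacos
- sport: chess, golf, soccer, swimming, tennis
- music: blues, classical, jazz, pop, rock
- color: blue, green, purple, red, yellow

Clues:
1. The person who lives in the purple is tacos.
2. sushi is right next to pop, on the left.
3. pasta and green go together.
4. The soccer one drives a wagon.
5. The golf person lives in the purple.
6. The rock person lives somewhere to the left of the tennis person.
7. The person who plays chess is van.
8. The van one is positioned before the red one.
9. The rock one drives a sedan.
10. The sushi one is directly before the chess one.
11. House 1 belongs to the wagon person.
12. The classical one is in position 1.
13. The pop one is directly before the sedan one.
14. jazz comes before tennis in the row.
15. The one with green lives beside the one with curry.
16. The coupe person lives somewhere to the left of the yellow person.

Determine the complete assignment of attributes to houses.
Solution:

House | Vehicle | Food | Sport | Music | Color
----------------------------------------------
  1   | wagon | sushi | soccer | classical | blue
  2   | van | pasta | chess | pop | green
  3   | sedan | curry | swimming | rock | red
  4   | coupe | tacos | golf | jazz | purple
  5   | truck | pizza | tennis | blues | yellow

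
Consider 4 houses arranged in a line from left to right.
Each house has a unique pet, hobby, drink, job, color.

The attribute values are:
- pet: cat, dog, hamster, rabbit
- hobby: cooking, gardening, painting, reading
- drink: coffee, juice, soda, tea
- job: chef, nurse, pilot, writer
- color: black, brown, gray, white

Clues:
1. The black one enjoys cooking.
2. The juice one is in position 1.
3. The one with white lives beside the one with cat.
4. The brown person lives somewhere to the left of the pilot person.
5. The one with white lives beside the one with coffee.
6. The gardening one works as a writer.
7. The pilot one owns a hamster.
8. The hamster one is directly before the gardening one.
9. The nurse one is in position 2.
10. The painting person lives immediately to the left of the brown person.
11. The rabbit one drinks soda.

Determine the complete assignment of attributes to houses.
Solution:

House | Pet | Hobby | Drink | Job | Color
-----------------------------------------
  1   | dog | painting | juice | chef | white
  2   | cat | reading | coffee | nurse | brown
  3   | hamster | cooking | tea | pilot | black
  4   | rabbit | gardening | soda | writer | gray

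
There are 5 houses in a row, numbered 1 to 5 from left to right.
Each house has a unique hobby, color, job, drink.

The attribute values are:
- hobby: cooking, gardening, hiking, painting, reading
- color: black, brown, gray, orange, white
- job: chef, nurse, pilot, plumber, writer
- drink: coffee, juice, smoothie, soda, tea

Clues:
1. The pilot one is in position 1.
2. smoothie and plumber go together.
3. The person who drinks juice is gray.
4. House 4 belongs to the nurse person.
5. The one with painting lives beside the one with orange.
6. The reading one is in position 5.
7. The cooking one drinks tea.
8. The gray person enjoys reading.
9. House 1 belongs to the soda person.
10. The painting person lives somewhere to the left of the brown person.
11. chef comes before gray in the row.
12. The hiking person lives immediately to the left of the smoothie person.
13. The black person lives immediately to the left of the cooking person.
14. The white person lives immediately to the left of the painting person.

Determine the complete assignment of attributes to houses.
Solution:

House | Hobby | Color | Job | Drink
-----------------------------------
  1   | hiking | white | pilot | soda
  2   | painting | black | plumber | smoothie
  3   | cooking | orange | chef | tea
  4   | gardening | brown | nurse | coffee
  5   | reading | gray | writer | juice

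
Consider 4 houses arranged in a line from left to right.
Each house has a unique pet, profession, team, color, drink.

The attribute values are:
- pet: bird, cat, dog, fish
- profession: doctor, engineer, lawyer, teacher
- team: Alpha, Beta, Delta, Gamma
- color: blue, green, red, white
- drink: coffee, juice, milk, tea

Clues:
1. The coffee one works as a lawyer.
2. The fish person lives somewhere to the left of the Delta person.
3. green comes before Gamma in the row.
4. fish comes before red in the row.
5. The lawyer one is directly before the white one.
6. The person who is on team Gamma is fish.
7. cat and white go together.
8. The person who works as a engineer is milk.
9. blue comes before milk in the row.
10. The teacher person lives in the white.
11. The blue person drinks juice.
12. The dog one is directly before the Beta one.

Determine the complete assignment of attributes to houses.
Solution:

House | Pet | Profession | Team | Color | Drink
-----------------------------------------------
  1   | dog | lawyer | Alpha | green | coffee
  2   | cat | teacher | Beta | white | tea
  3   | fish | doctor | Gamma | blue | juice
  4   | bird | engineer | Delta | red | milk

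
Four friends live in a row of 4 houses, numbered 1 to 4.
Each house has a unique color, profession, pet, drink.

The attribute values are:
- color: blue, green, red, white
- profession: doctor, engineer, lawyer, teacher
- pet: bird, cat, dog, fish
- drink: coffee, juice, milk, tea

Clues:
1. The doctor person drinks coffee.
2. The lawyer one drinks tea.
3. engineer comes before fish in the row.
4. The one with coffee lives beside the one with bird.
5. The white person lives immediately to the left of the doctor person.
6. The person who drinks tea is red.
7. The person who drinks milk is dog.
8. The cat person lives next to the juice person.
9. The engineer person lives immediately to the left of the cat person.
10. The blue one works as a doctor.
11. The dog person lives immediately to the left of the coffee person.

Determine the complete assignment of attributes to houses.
Solution:

House | Color | Profession | Pet | Drink
----------------------------------------
  1   | white | engineer | dog | milk
  2   | blue | doctor | cat | coffee
  3   | green | teacher | bird | juice
  4   | red | lawyer | fish | tea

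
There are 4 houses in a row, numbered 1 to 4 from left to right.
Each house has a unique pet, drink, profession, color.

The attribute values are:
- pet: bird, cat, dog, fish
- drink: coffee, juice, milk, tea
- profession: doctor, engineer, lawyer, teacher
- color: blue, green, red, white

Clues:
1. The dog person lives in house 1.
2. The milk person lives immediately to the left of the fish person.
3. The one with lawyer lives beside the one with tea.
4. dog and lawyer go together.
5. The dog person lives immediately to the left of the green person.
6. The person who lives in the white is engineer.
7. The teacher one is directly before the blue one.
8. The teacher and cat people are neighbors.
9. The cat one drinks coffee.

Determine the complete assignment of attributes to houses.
Solution:

House | Pet | Drink | Profession | Color
----------------------------------------
  1   | dog | milk | lawyer | red
  2   | fish | tea | teacher | green
  3   | cat | coffee | doctor | blue
  4   | bird | juice | engineer | white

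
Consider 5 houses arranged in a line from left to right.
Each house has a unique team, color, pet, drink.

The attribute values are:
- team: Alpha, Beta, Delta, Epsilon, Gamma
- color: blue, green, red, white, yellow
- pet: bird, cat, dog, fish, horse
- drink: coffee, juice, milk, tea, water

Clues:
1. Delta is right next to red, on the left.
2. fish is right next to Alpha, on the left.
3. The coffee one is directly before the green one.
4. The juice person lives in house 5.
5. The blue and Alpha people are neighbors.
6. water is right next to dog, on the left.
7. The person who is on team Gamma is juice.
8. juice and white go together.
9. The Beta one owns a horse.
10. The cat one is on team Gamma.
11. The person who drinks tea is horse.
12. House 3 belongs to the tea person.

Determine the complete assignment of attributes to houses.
Solution:

House | Team | Color | Pet | Drink
----------------------------------
  1   | Delta | blue | fish | water
  2   | Alpha | red | dog | coffee
  3   | Beta | green | horse | tea
  4   | Epsilon | yellow | bird | milk
  5   | Gamma | white | cat | juice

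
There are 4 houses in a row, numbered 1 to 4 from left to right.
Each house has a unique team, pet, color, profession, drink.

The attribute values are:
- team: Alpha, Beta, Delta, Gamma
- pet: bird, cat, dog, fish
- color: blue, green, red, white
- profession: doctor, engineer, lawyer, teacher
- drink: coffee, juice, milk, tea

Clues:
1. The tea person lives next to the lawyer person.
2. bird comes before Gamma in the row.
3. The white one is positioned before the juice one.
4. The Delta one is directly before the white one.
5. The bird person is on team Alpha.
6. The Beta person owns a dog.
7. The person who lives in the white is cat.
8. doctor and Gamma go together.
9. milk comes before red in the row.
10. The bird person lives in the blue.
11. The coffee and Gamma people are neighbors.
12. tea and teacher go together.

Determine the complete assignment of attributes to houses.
Solution:

House | Team | Pet | Color | Profession | Drink
-----------------------------------------------
  1   | Alpha | bird | blue | teacher | tea
  2   | Delta | fish | green | lawyer | coffee
  3   | Gamma | cat | white | doctor | milk
  4   | Beta | dog | red | engineer | juice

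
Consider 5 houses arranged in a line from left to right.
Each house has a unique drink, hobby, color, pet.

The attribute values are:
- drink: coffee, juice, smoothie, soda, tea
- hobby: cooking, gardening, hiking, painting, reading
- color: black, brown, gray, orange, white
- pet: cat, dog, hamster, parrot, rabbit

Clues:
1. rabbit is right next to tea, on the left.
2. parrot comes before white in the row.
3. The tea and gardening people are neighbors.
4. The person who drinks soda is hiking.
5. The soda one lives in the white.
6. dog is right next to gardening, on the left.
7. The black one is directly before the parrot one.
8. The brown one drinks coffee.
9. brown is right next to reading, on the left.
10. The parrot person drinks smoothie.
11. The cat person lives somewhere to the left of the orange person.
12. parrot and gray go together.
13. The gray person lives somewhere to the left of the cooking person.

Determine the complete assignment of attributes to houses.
Solution:

House | Drink | Hobby | Color | Pet
-----------------------------------
  1   | coffee | painting | brown | rabbit
  2   | tea | reading | black | dog
  3   | smoothie | gardening | gray | parrot
  4   | soda | hiking | white | cat
  5   | juice | cooking | orange | hamster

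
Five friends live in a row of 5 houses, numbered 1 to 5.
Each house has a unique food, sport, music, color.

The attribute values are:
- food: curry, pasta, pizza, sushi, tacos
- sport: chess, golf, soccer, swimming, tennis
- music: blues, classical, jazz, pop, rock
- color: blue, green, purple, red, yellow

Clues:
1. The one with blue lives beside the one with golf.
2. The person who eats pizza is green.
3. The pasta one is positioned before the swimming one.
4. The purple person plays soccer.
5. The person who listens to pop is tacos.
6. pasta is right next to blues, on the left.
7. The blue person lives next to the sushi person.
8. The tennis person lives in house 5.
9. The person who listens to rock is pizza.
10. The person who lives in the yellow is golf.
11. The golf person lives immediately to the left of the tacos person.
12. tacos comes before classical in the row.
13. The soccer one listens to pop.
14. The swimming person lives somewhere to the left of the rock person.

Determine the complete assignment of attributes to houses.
Solution:

House | Food | Sport | Music | Color
------------------------------------
  1   | pasta | chess | jazz | blue
  2   | sushi | golf | blues | yellow
  3   | tacos | soccer | pop | purple
  4   | curry | swimming | classical | red
  5   | pizza | tennis | rock | green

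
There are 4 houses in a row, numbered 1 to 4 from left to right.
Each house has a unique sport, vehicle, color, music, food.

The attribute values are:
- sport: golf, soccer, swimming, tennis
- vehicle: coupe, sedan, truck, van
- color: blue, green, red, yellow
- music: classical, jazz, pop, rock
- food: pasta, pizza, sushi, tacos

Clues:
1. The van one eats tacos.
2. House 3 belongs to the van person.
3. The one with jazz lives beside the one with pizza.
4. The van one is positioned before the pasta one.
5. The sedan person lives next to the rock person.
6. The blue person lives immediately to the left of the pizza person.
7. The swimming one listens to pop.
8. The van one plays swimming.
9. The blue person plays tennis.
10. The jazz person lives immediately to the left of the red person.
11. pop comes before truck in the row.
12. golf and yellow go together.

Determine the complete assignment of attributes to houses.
Solution:

House | Sport | Vehicle | Color | Music | Food
----------------------------------------------
  1   | tennis | sedan | blue | jazz | sushi
  2   | soccer | coupe | red | rock | pizza
  3   | swimming | van | green | pop | tacos
  4   | golf | truck | yellow | classical | pasta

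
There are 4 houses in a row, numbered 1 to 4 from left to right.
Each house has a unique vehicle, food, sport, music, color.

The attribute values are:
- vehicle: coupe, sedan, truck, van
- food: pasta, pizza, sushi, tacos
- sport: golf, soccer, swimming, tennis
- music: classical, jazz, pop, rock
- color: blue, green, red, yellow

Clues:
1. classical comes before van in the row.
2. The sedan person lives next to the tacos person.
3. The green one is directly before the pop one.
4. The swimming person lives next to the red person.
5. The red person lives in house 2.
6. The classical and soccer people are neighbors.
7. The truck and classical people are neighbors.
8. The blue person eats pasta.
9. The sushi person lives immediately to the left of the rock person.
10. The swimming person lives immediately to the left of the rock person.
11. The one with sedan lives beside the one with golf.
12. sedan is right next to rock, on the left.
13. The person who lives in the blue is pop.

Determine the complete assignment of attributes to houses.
Solution:

House | Vehicle | Food | Sport | Music | Color
----------------------------------------------
  1   | sedan | sushi | swimming | jazz | yellow
  2   | truck | tacos | golf | rock | red
  3   | coupe | pizza | tennis | classical | green
  4   | van | pasta | soccer | pop | blue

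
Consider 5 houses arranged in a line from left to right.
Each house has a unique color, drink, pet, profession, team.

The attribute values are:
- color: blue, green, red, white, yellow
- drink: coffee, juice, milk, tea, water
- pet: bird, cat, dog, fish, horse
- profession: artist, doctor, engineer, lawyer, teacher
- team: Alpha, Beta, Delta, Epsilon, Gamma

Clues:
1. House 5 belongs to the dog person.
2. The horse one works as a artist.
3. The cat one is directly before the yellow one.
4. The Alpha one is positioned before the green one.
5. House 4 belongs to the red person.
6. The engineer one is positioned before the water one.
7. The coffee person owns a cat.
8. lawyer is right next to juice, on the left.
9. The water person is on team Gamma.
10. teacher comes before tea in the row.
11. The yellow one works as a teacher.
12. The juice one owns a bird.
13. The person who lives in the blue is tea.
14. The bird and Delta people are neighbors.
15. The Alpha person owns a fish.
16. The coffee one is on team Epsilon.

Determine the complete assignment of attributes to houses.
Solution:

House | Color | Drink | Pet | Profession | Team
-----------------------------------------------
  1   | white | coffee | cat | lawyer | Epsilon
  2   | yellow | juice | bird | teacher | Beta
  3   | blue | tea | horse | artist | Delta
  4   | red | milk | fish | engineer | Alpha
  5   | green | water | dog | doctor | Gamma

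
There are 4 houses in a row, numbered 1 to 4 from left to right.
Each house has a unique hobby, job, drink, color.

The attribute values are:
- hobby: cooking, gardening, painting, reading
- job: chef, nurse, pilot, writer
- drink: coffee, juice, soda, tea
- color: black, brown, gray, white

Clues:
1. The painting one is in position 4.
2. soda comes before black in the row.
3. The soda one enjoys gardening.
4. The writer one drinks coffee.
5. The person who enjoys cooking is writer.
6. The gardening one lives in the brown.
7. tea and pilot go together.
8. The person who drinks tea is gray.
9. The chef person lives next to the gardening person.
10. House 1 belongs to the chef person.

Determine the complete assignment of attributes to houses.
Solution:

House | Hobby | Job | Drink | Color
-----------------------------------
  1   | reading | chef | juice | white
  2   | gardening | nurse | soda | brown
  3   | cooking | writer | coffee | black
  4   | painting | pilot | tea | gray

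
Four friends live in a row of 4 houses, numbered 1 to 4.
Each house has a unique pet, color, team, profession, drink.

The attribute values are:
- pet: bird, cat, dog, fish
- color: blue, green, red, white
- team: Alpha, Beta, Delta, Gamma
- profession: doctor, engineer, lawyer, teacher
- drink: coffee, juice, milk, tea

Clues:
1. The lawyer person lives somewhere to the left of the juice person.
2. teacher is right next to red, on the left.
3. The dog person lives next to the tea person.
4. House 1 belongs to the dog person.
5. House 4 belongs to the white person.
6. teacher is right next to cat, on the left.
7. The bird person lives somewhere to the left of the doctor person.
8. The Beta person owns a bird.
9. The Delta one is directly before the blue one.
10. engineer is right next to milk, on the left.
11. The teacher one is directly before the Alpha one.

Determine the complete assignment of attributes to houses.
Solution:

House | Pet | Color | Team | Profession | Drink
-----------------------------------------------
  1   | dog | green | Delta | lawyer | coffee
  2   | bird | blue | Beta | teacher | tea
  3   | cat | red | Alpha | engineer | juice
  4   | fish | white | Gamma | doctor | milk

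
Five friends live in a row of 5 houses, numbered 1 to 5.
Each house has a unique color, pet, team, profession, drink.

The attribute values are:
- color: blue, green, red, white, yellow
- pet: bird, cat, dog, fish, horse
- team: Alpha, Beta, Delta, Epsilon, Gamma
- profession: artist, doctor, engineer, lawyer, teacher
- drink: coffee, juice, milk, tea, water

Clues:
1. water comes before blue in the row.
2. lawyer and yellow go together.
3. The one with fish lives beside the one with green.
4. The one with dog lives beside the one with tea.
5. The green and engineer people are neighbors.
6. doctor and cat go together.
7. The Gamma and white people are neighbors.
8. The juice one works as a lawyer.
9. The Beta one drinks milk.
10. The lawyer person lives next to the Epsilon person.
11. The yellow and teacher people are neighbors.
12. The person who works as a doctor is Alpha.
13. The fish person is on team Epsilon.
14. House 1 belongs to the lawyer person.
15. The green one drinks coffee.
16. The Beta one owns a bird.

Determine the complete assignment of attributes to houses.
Solution:

House | Color | Pet | Team | Profession | Drink
-----------------------------------------------
  1   | yellow | dog | Gamma | lawyer | juice
  2   | white | fish | Epsilon | teacher | tea
  3   | green | cat | Alpha | doctor | coffee
  4   | red | horse | Delta | engineer | water
  5   | blue | bird | Beta | artist | milk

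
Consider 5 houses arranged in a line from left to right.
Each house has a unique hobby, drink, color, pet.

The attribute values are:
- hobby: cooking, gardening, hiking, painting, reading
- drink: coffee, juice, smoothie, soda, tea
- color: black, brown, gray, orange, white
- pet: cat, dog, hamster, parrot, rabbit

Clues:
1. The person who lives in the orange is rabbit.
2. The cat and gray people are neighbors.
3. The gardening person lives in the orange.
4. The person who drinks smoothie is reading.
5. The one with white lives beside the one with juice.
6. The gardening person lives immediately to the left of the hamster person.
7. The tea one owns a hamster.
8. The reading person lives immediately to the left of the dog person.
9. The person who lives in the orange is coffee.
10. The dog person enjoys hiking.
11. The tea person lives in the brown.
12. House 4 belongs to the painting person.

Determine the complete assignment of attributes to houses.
Solution:

House | Hobby | Drink | Color | Pet
-----------------------------------
  1   | reading | smoothie | white | cat
  2   | hiking | juice | gray | dog
  3   | gardening | coffee | orange | rabbit
  4   | painting | tea | brown | hamster
  5   | cooking | soda | black | parrot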